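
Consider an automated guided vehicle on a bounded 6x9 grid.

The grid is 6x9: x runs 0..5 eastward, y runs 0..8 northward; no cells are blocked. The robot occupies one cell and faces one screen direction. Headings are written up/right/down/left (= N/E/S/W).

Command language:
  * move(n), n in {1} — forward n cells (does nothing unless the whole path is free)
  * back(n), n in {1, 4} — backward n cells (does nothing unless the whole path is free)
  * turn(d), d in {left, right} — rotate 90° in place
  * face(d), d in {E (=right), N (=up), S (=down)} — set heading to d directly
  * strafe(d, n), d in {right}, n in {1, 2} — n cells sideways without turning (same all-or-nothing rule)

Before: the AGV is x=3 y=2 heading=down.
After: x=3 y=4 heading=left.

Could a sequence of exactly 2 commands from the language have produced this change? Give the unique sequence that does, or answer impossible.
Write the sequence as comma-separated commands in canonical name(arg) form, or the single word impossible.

turn(right), strafe(right, 2)

key: order matters: swapping turn(right) and strafe(right, 2) lands elsewhere
from: x=3 y=2 heading=down
1. turn(right) → x=3 y=2 heading=left
2. strafe(right, 2) → x=3 y=4 heading=left
no other 2-command option fits: unique.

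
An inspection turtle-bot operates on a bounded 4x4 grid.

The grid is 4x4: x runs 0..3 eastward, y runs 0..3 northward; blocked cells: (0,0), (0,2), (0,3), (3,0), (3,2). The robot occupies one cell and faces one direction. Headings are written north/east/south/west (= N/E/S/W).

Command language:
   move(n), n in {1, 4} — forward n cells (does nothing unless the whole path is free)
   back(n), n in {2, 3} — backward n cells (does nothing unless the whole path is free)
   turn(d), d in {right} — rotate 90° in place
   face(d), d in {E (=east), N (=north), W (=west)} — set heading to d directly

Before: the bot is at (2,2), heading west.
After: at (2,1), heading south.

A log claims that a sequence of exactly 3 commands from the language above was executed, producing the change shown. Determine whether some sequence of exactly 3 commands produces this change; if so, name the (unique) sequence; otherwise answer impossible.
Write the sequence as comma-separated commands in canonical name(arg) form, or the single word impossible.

face(E), turn(right), move(1)

key: running move(1) before face(E) would end elsewhere — order is forced
initial: at (2,2), heading west
t=1 face(E) ⇒ at (2,2), heading east
t=2 turn(right) ⇒ at (2,2), heading south
t=3 move(1) ⇒ at (2,1), heading south
all 512 alternatives checked — unique.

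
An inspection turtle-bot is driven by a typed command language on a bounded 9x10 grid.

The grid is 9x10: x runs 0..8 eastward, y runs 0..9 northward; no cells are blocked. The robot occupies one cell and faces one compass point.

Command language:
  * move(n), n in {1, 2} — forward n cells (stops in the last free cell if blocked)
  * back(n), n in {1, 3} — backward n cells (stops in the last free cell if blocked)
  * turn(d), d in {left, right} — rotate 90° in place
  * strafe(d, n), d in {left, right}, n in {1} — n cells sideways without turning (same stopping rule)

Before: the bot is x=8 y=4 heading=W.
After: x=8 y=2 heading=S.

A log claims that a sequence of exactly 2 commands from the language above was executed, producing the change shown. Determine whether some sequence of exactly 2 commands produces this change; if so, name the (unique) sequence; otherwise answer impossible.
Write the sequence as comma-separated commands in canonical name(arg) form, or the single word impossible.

turn(left), move(2)

key: position moved to (8,2) AND the heading swung to S — translation plus rotation needed
t0: x=8 y=4 heading=W
t=1 turn(left) ⇒ x=8 y=4 heading=S
t=2 move(2) ⇒ x=8 y=2 heading=S
all 64 alternatives checked — unique.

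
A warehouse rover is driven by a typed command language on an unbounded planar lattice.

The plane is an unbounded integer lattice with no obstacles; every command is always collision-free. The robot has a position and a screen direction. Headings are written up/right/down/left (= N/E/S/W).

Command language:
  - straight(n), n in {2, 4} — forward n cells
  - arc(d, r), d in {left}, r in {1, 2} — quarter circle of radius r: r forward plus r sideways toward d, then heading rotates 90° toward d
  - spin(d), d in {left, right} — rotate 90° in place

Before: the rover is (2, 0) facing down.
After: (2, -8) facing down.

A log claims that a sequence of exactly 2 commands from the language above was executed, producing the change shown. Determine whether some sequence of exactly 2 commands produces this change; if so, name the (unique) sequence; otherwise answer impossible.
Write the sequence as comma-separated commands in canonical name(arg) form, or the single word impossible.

key: heading stays S — no command in the sequence turns
initial: (2, 0) facing down
step 1 (straight(4)): (2, -4) facing down
step 2 (straight(4)): (2, -8) facing down
all 36 alternatives checked — unique.

straight(4), straight(4)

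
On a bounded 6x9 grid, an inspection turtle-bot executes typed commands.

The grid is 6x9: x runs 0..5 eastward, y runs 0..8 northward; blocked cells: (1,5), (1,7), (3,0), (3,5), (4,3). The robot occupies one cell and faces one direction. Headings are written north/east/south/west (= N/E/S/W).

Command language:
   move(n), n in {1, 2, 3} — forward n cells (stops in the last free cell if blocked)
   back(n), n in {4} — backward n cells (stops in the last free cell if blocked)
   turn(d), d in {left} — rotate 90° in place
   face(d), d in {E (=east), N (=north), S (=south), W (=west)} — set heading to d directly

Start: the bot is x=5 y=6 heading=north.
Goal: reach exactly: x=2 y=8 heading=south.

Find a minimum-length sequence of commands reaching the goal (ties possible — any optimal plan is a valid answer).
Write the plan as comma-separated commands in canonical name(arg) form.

t0: x=5 y=6 heading=north
[1] after face(W): x=5 y=6 heading=west
[2] after move(3): x=2 y=6 heading=west
[3] after face(S): x=2 y=6 heading=south
[4] after back(4): x=2 y=8 heading=south
no 3-step plan works, so 4 is optimal.

face(W), move(3), face(S), back(4)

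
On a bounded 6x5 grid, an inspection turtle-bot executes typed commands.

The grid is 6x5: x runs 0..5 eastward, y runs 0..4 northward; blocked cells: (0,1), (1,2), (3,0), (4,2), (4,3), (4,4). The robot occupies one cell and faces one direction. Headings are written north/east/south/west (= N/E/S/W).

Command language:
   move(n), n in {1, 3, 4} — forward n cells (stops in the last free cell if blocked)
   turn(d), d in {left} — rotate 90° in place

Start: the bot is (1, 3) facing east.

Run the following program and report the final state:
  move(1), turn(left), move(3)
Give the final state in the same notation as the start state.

begin: (1, 3) facing east
[1] after move(1): (2, 3) facing east
[2] after turn(left): (2, 3) facing north
[3] after move(3): (2, 4) facing north

(2, 4) facing north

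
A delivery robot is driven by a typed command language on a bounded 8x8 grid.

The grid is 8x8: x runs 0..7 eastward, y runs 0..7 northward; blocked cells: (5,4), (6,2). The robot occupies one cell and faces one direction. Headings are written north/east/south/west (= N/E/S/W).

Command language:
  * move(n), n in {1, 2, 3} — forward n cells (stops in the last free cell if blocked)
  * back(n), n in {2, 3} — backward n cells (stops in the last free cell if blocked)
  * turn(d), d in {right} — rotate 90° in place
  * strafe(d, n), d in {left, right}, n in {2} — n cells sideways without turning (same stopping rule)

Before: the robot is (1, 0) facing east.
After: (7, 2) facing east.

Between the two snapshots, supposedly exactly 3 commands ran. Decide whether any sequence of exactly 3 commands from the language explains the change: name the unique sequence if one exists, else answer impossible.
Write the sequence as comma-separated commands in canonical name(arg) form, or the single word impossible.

key: order matters: swapping move(3) and strafe(left, 2) lands elsewhere
initial: (1, 0) facing east
1. move(3) → (4, 0) facing east
2. move(3) → (7, 0) facing east
3. strafe(left, 2) → (7, 2) facing east
no rival 3-sequence matches.

move(3), move(3), strafe(left, 2)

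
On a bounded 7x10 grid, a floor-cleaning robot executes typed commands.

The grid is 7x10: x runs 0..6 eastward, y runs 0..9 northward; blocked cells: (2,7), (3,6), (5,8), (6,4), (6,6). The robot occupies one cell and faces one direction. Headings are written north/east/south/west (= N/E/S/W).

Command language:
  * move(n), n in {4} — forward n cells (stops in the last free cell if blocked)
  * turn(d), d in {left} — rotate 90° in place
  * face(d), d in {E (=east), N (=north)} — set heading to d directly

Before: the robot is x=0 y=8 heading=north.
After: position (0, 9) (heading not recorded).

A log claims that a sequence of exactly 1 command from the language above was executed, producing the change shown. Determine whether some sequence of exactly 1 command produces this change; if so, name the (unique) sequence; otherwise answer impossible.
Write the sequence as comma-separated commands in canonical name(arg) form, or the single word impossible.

key: move(4) runs into the grid edge before its full distance
begin: x=0 y=8 heading=north
t=1 move(4) ⇒ x=0 y=9 heading=north
no rival 1-sequence matches.

move(4)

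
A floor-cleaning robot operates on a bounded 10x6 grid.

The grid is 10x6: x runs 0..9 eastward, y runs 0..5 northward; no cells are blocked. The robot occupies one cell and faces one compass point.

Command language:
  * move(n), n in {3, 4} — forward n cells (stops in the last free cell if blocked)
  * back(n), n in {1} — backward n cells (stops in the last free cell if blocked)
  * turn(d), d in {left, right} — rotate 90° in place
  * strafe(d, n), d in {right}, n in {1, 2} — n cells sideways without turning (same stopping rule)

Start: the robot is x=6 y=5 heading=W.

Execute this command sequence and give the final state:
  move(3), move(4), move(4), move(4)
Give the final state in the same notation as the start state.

x=0 y=5 heading=W

initial: x=6 y=5 heading=W
t=1 move(3) ⇒ x=3 y=5 heading=W
t=2 move(4) ⇒ x=0 y=5 heading=W
t=3 move(4) ⇒ x=0 y=5 heading=W
t=4 move(4) ⇒ x=0 y=5 heading=W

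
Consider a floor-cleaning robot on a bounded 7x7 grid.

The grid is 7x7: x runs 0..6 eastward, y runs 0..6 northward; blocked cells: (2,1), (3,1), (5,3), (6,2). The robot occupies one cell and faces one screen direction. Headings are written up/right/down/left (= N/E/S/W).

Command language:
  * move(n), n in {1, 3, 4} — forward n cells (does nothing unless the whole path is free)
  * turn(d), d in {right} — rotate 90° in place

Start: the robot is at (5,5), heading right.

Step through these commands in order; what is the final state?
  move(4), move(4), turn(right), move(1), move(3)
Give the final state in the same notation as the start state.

at (5,4), heading down

initial: at (5,5), heading right
step 1 (move(4)): at (5,5), heading right
step 2 (move(4)): at (5,5), heading right
step 3 (turn(right)): at (5,5), heading down
step 4 (move(1)): at (5,4), heading down
step 5 (move(3)): at (5,4), heading down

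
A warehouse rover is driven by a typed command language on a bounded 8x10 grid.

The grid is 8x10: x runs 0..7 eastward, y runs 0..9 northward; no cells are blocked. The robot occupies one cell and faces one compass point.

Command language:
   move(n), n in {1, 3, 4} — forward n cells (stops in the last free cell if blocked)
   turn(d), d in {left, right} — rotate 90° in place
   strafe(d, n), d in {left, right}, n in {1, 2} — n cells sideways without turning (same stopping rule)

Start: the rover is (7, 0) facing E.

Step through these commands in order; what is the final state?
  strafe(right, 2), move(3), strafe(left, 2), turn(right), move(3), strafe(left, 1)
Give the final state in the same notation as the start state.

begin: (7, 0) facing E
[1] after strafe(right, 2): (7, 0) facing E
[2] after move(3): (7, 0) facing E
[3] after strafe(left, 2): (7, 2) facing E
[4] after turn(right): (7, 2) facing S
[5] after move(3): (7, 0) facing S
[6] after strafe(left, 1): (7, 0) facing S

(7, 0) facing S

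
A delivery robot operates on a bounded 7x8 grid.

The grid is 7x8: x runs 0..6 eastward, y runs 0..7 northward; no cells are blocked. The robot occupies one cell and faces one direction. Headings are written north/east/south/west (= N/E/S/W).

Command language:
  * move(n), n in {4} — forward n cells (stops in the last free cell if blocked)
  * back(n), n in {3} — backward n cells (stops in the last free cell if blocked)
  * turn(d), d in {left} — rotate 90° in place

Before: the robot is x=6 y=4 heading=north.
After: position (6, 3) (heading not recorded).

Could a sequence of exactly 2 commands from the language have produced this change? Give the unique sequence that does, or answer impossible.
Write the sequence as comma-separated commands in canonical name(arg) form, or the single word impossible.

impossible

every 2-command combo misses the target.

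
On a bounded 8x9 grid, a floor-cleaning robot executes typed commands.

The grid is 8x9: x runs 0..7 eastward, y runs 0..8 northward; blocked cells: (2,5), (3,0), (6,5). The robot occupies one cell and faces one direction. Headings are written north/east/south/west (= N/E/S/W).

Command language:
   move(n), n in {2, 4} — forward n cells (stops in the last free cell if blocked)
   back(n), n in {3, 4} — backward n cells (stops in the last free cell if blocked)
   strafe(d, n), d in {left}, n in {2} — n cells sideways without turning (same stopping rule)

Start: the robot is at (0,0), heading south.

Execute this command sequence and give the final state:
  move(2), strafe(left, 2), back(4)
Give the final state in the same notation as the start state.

from: at (0,0), heading south
t=1 move(2) ⇒ at (0,0), heading south
t=2 strafe(left, 2) ⇒ at (2,0), heading south
t=3 back(4) ⇒ at (2,4), heading south

at (2,4), heading south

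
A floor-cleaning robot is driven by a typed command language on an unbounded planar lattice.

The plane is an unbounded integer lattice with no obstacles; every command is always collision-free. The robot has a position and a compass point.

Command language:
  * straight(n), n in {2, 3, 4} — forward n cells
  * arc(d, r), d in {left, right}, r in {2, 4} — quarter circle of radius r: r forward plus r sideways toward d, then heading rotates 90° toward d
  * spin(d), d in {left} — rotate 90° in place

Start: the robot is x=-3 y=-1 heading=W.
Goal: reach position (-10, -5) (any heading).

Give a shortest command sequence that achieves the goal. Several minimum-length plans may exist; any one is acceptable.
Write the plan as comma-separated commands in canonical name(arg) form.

start: x=-3 y=-1 heading=W
[1] after straight(3): x=-6 y=-1 heading=W
[2] after arc(left, 4): x=-10 y=-5 heading=S
no 1-step plan works, so 2 is optimal.

straight(3), arc(left, 4)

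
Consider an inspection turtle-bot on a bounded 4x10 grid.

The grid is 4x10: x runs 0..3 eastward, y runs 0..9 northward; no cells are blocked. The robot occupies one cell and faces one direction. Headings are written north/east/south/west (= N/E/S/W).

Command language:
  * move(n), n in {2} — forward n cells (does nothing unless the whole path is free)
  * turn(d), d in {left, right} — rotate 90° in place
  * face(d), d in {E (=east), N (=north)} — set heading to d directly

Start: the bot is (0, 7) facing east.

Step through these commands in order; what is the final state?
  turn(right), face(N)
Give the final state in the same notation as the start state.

(0, 7) facing north

begin: (0, 7) facing east
[1] after turn(right): (0, 7) facing south
[2] after face(N): (0, 7) facing north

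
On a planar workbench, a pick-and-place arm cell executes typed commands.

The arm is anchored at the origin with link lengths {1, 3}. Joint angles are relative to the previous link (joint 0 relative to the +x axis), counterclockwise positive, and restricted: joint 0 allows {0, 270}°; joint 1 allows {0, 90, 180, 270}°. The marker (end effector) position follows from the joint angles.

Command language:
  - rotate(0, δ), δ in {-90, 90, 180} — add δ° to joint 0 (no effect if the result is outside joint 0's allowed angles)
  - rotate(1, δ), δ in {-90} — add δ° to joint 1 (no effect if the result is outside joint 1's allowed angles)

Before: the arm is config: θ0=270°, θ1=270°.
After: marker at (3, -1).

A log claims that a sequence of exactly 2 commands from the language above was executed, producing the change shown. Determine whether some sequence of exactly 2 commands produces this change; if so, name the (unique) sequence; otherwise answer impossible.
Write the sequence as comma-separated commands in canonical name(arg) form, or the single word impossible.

initial: config: θ0=270°, θ1=270°
1. rotate(1, -90) → config: θ0=270°, θ1=180°
2. rotate(1, -90) → config: θ0=270°, θ1=90°
uniquely the one of 16 2-step routes that fits.

rotate(1, -90), rotate(1, -90)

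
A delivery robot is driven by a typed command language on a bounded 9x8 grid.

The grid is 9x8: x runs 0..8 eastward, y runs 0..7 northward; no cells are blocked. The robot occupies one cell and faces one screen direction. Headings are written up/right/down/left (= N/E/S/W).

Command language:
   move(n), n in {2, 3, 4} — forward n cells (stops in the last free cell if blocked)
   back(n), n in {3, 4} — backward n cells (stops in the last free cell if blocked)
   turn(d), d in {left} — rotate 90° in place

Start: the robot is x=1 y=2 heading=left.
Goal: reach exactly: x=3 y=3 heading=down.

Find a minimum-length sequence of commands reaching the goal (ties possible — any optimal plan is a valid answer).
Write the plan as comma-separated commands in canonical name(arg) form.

initial: x=1 y=2 heading=left
1. move(2) → x=0 y=2 heading=left
2. back(3) → x=3 y=2 heading=left
3. turn(left) → x=3 y=2 heading=down
4. move(2) → x=3 y=0 heading=down
5. back(3) → x=3 y=3 heading=down
no 4-step plan works, so 5 is optimal.

move(2), back(3), turn(left), move(2), back(3)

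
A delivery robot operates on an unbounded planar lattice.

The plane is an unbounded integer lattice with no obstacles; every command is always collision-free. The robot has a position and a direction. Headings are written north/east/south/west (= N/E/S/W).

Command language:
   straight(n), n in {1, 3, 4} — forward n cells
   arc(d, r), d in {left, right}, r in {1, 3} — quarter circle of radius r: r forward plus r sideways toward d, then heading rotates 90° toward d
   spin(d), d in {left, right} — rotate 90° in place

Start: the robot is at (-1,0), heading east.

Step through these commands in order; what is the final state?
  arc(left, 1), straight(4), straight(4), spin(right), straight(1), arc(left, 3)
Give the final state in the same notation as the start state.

at (4,12), heading north

t0: at (-1,0), heading east
step 1 (arc(left, 1)): at (0,1), heading north
step 2 (straight(4)): at (0,5), heading north
step 3 (straight(4)): at (0,9), heading north
step 4 (spin(right)): at (0,9), heading east
step 5 (straight(1)): at (1,9), heading east
step 6 (arc(left, 3)): at (4,12), heading north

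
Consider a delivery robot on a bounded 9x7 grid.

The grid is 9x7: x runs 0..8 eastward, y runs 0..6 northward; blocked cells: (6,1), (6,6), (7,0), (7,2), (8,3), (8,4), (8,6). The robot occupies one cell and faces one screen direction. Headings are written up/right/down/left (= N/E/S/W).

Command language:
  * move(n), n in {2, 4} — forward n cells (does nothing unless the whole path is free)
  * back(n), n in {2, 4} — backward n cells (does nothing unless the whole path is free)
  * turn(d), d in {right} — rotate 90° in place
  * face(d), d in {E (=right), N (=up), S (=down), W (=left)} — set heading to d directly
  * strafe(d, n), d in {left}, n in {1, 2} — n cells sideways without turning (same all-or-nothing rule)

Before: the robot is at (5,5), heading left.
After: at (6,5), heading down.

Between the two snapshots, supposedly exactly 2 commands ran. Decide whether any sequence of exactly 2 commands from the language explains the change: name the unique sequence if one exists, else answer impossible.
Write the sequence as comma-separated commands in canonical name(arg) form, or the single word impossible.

face(S), strafe(left, 1)

key: order matters: swapping face(S) and strafe(left, 1) lands elsewhere
from: at (5,5), heading left
1. face(S) → at (5,5), heading down
2. strafe(left, 1) → at (6,5), heading down
no rival 2-sequence matches.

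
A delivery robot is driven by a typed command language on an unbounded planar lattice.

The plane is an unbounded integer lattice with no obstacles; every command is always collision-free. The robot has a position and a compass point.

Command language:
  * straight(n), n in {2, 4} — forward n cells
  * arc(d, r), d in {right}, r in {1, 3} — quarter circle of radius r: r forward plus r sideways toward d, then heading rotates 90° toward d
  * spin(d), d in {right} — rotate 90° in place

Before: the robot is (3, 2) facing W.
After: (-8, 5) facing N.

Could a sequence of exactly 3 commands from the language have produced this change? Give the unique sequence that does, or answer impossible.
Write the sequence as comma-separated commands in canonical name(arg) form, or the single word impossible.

key: cell and facing (now N) both changed — the 3 commands mix motion and turning
start: (3, 2) facing W
[1] after straight(4): (-1, 2) facing W
[2] after straight(4): (-5, 2) facing W
[3] after arc(right, 3): (-8, 5) facing N
no rival 3-sequence matches.

straight(4), straight(4), arc(right, 3)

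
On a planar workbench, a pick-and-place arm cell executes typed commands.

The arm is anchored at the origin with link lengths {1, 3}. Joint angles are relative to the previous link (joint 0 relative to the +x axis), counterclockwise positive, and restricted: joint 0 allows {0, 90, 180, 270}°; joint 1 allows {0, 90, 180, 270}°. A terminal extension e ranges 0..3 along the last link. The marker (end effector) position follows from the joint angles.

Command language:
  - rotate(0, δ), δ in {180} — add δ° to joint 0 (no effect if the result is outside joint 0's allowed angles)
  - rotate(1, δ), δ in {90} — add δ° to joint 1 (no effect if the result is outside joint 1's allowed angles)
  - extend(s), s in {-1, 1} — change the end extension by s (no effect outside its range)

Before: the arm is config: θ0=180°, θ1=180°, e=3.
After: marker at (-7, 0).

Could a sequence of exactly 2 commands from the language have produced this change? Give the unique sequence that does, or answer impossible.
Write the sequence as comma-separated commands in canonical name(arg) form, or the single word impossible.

rotate(1, 90), rotate(1, 90)

begin: config: θ0=180°, θ1=180°, e=3
step 1 (rotate(1, 90)): config: θ0=180°, θ1=270°, e=3
step 2 (rotate(1, 90)): config: θ0=180°, θ1=0°, e=3
uniquely the one of 16 2-step routes that fits.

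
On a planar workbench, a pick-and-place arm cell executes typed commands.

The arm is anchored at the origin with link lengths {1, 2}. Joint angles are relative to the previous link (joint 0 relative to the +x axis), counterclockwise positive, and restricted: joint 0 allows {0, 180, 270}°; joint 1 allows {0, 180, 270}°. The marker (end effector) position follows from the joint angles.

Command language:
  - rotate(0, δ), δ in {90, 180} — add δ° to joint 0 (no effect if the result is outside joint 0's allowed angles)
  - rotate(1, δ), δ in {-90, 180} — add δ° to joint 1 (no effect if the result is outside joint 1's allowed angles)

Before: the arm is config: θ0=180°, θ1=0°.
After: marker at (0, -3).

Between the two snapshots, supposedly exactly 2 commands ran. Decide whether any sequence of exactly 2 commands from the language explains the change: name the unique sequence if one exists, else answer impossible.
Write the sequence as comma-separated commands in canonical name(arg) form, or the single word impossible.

key: order matters: swapping rotate(0, 90) and rotate(0, 180) lands elsewhere
from: config: θ0=180°, θ1=0°
1. rotate(0, 90) → config: θ0=270°, θ1=0°
2. rotate(0, 180) → config: θ0=270°, θ1=0°
no rival 2-sequence matches.

rotate(0, 90), rotate(0, 180)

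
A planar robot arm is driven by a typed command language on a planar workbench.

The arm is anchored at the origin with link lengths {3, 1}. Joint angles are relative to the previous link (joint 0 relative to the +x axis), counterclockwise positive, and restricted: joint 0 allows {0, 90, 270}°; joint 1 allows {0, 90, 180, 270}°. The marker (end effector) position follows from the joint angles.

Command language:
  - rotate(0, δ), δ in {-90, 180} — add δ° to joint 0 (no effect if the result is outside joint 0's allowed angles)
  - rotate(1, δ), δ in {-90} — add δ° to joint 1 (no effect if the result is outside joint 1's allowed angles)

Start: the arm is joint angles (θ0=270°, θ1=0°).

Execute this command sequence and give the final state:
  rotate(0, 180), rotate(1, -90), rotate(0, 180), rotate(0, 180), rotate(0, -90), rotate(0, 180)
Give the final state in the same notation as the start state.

start: joint angles (θ0=270°, θ1=0°)
t=1 rotate(0, 180) ⇒ joint angles (θ0=90°, θ1=0°)
t=2 rotate(1, -90) ⇒ joint angles (θ0=90°, θ1=270°)
t=3 rotate(0, 180) ⇒ joint angles (θ0=270°, θ1=270°)
t=4 rotate(0, 180) ⇒ joint angles (θ0=90°, θ1=270°)
t=5 rotate(0, -90) ⇒ joint angles (θ0=0°, θ1=270°)
t=6 rotate(0, 180) ⇒ joint angles (θ0=0°, θ1=270°)

joint angles (θ0=0°, θ1=270°)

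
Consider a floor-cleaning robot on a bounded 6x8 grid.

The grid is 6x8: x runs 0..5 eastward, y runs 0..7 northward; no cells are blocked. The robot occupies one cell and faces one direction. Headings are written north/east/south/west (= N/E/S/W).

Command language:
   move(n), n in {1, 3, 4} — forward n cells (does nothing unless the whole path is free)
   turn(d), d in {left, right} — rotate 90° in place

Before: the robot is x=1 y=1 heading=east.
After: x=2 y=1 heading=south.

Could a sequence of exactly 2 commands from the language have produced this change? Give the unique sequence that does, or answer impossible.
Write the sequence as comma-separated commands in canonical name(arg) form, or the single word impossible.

move(1), turn(right)

key: cell and facing (now S) both changed — the 2 commands mix motion and turning
start: x=1 y=1 heading=east
1. move(1) → x=2 y=1 heading=east
2. turn(right) → x=2 y=1 heading=south
no other 2-command option fits: unique.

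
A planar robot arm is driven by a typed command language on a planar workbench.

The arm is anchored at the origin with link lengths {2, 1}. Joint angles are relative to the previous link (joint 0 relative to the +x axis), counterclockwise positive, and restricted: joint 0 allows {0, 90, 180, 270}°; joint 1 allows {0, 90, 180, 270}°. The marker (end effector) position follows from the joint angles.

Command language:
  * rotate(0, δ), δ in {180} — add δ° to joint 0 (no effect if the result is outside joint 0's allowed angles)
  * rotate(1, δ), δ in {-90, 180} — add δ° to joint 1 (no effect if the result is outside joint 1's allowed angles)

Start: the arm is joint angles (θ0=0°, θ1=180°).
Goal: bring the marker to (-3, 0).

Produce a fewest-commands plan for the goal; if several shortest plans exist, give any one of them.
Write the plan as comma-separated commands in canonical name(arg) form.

begin: joint angles (θ0=0°, θ1=180°)
[1] after rotate(1, 180): joint angles (θ0=0°, θ1=0°)
[2] after rotate(0, 180): joint angles (θ0=180°, θ1=0°)
no 1-step plan works, so 2 is optimal.

rotate(1, 180), rotate(0, 180)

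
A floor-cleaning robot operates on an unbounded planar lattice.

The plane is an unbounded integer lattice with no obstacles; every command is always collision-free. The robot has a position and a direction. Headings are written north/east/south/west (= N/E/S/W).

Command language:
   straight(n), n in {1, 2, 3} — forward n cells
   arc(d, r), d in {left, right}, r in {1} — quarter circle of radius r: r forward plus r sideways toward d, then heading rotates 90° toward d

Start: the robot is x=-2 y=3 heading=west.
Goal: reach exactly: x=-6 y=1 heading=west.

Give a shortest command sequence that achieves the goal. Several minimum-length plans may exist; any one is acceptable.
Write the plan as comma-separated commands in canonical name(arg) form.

arc(left, 1), arc(right, 1), straight(2)

start: x=-2 y=3 heading=west
step 1 (arc(left, 1)): x=-3 y=2 heading=south
step 2 (arc(right, 1)): x=-4 y=1 heading=west
step 3 (straight(2)): x=-6 y=1 heading=west
shorter routes all fall short; 3 is best.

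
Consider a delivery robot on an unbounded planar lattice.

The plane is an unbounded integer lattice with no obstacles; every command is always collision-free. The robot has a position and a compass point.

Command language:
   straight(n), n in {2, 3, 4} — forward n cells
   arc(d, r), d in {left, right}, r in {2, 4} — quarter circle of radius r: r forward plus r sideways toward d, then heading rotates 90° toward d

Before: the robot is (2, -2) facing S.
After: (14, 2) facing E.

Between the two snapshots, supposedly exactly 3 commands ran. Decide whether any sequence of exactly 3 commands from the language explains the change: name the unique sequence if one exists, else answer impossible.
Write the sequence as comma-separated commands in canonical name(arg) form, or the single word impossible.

key: cell and facing (now E) both changed — the 3 commands mix motion and turning
from: (2, -2) facing S
[1] after arc(left, 4): (6, -6) facing E
[2] after arc(left, 4): (10, -2) facing N
[3] after arc(right, 4): (14, 2) facing E
no other 3-command option fits: unique.

arc(left, 4), arc(left, 4), arc(right, 4)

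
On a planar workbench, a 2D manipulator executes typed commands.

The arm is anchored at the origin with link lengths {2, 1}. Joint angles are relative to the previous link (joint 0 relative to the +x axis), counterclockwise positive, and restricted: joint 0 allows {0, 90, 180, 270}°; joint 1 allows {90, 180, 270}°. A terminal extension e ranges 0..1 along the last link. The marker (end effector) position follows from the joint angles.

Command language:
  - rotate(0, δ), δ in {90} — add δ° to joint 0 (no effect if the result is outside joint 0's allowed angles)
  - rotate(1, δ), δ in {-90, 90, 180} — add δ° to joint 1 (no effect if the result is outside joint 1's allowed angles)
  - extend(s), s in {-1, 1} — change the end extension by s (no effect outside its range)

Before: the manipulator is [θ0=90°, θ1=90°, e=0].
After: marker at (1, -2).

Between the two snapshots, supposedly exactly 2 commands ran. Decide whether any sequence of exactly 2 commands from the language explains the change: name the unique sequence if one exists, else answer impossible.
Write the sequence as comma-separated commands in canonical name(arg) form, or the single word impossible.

from: [θ0=90°, θ1=90°, e=0]
step 1 (rotate(0, 90)): [θ0=180°, θ1=90°, e=0]
step 2 (rotate(0, 90)): [θ0=270°, θ1=90°, e=0]
uniquely the one of 36 2-step routes that fits.

rotate(0, 90), rotate(0, 90)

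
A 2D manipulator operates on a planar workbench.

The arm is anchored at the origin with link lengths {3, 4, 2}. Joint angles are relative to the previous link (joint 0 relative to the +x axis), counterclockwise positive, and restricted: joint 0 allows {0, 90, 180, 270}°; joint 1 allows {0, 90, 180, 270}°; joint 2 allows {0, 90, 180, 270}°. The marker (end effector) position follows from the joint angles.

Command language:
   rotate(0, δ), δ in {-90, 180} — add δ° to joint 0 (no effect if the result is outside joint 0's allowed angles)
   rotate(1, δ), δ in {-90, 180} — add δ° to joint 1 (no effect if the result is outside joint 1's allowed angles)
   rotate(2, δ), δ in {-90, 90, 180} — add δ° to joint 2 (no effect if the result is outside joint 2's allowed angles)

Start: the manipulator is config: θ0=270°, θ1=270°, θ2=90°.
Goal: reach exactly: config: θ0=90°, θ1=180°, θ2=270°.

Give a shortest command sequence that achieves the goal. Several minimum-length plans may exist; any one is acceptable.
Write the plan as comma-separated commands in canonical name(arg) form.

from: config: θ0=270°, θ1=270°, θ2=90°
step 1 (rotate(2, 180)): config: θ0=270°, θ1=270°, θ2=270°
step 2 (rotate(0, 180)): config: θ0=90°, θ1=270°, θ2=270°
step 3 (rotate(1, -90)): config: θ0=90°, θ1=180°, θ2=270°
minimal: 3 command(s), checked below 3.

rotate(2, 180), rotate(0, 180), rotate(1, -90)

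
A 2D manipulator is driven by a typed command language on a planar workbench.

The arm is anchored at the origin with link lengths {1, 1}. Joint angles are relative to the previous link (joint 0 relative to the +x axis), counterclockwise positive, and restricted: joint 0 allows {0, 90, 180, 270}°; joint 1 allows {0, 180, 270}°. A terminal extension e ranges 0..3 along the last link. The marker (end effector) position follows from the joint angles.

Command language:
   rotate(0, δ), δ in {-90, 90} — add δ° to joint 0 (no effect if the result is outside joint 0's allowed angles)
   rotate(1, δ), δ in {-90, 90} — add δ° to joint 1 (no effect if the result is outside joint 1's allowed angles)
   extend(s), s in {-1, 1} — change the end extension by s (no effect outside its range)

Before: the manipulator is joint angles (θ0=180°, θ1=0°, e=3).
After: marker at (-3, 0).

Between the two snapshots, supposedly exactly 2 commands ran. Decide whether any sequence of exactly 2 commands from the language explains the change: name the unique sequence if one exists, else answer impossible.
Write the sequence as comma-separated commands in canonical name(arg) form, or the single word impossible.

extend(-1), extend(-1)

t0: joint angles (θ0=180°, θ1=0°, e=3)
step 1 (extend(-1)): joint angles (θ0=180°, θ1=0°, e=2)
step 2 (extend(-1)): joint angles (θ0=180°, θ1=0°, e=1)
all 36 alternatives checked — unique.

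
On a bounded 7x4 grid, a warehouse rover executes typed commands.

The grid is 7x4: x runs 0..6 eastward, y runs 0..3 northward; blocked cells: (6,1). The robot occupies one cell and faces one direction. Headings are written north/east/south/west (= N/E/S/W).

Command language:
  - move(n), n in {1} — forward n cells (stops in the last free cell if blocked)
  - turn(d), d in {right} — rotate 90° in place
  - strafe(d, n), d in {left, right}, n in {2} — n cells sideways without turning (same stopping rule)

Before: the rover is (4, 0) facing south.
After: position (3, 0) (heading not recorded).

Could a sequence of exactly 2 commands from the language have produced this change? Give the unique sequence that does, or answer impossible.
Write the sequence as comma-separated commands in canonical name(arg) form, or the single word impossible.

turn(right), move(1)

key: running move(1) before turn(right) would end elsewhere — order is forced
initial: (4, 0) facing south
step 1 (turn(right)): (4, 0) facing west
step 2 (move(1)): (3, 0) facing west
all 16 alternatives checked — unique.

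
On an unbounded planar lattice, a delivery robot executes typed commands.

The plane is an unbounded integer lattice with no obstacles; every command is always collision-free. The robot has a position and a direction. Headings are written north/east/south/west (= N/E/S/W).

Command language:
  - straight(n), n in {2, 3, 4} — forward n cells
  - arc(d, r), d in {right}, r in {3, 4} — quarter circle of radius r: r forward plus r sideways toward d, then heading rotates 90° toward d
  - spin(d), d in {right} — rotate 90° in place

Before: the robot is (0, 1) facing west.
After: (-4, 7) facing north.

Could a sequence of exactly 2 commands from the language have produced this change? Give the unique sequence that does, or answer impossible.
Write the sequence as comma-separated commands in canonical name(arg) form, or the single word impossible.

arc(right, 4), straight(2)

key: cell and facing (now N) both changed — the 2 commands mix motion and turning
initial: (0, 1) facing west
t=1 arc(right, 4) ⇒ (-4, 5) facing north
t=2 straight(2) ⇒ (-4, 7) facing north
uniquely the one of 36 2-step routes that fits.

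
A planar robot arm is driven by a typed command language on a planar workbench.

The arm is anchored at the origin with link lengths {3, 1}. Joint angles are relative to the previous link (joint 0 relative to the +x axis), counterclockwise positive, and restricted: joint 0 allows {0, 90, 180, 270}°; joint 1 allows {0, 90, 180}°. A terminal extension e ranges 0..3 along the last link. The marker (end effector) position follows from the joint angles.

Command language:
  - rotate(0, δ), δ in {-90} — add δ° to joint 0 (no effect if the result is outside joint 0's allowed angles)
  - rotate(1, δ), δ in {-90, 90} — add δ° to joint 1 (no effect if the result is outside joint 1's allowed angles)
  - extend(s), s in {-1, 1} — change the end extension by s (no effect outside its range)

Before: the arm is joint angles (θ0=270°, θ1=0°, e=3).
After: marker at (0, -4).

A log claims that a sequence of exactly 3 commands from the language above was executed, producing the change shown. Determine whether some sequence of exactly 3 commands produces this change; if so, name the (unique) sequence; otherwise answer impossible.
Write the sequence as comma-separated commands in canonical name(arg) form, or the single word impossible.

from: joint angles (θ0=270°, θ1=0°, e=3)
1. extend(-1) → joint angles (θ0=270°, θ1=0°, e=2)
2. extend(-1) → joint angles (θ0=270°, θ1=0°, e=1)
3. extend(-1) → joint angles (θ0=270°, θ1=0°, e=0)
uniquely the one of 125 3-step routes that fits.

extend(-1), extend(-1), extend(-1)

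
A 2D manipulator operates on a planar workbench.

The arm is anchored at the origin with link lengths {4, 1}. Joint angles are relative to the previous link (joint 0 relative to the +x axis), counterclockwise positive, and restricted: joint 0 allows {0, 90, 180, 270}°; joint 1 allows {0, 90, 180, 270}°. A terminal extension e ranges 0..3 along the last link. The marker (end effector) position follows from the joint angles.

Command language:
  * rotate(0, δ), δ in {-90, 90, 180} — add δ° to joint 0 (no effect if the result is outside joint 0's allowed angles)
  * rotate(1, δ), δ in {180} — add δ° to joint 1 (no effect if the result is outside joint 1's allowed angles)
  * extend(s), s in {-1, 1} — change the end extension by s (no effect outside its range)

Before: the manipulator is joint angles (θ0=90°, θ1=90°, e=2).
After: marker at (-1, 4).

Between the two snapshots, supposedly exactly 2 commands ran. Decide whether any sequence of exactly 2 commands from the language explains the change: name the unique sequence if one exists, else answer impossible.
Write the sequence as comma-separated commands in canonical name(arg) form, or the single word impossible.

extend(-1), extend(-1)

from: joint angles (θ0=90°, θ1=90°, e=2)
1. extend(-1) → joint angles (θ0=90°, θ1=90°, e=1)
2. extend(-1) → joint angles (θ0=90°, θ1=90°, e=0)
uniquely the one of 36 2-step routes that fits.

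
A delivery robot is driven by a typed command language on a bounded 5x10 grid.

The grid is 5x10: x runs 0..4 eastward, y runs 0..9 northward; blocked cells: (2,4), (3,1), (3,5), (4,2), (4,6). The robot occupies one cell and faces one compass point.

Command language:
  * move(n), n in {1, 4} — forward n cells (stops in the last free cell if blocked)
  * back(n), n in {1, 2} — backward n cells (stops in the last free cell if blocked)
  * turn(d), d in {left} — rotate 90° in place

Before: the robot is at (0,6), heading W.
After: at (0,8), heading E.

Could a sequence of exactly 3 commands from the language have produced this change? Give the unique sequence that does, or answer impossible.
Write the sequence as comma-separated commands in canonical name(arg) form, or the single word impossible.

turn(left), back(2), turn(left)

key: position moved to (0,8) AND the heading swung to E — translation plus rotation needed
t0: at (0,6), heading W
1. turn(left) → at (0,6), heading S
2. back(2) → at (0,8), heading S
3. turn(left) → at (0,8), heading E
no rival 3-sequence matches.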